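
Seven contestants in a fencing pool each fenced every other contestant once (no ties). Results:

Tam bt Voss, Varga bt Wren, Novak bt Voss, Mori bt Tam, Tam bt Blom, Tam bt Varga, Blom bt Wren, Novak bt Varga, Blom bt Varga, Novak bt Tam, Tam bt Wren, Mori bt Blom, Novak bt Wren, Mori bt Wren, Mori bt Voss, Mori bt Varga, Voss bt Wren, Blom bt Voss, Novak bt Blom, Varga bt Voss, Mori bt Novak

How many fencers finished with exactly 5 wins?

1

Win totals: Wren 0, Varga 2, Novak 5, Blom 3, Tam 4, Mori 6, Voss 1.
Exactly 5: Novak — 1 fencer.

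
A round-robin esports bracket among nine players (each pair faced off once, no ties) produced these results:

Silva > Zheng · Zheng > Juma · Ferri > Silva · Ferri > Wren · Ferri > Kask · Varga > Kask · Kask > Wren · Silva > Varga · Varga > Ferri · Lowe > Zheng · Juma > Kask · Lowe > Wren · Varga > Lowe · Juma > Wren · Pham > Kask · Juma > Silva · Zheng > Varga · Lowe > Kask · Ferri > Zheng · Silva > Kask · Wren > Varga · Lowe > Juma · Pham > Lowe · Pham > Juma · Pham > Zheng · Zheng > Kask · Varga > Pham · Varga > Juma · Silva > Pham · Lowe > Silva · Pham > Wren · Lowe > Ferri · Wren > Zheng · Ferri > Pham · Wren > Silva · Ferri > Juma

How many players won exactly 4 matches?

Win totals: Ferri 6, Wren 3, Varga 5, Juma 3, Silva 4, Zheng 3, Kask 1, Lowe 6, Pham 5.
Exactly 4: Silva — 1 player.

1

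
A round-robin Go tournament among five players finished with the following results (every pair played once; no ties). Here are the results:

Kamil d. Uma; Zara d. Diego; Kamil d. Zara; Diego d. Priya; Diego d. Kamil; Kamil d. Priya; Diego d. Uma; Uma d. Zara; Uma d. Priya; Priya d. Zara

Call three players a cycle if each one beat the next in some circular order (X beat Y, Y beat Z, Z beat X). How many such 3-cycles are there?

3

Of the C(5,3) = 10 triples, the cyclic ones are: {Diego, Zara, Kamil}; {Diego, Zara, Uma}; {Diego, Zara, Priya}.
That is 3.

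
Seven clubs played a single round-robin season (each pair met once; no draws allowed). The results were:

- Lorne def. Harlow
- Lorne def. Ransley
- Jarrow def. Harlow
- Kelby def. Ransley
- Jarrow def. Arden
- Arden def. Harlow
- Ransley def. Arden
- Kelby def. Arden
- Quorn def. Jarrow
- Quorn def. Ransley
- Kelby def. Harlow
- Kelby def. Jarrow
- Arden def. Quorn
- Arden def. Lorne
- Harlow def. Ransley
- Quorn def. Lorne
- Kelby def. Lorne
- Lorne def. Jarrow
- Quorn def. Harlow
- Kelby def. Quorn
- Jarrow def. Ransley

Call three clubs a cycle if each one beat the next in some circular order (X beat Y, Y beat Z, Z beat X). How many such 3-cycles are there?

Win totals: Kelby 6, Lorne 3, Jarrow 3, Ransley 1, Harlow 1, Arden 3, Quorn 4.
A club with w wins dominates both others in C(w,2) triples; summing gives 15 + 3 + 3 + 0 + 0 + 3 + 6 = 30 transitive triples.
Total triples C(7,3) = 35, so cyclic triples = 35 − 30 = 5.

5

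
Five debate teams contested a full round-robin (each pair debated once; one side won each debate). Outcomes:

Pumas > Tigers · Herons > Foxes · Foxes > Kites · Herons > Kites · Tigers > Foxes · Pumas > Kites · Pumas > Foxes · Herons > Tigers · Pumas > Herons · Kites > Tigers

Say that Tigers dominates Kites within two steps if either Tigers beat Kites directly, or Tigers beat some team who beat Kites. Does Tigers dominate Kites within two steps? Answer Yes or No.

Yes

Tigers did not beat Kites directly.
Tigers beat Foxes. Of those, Foxes beat Kites.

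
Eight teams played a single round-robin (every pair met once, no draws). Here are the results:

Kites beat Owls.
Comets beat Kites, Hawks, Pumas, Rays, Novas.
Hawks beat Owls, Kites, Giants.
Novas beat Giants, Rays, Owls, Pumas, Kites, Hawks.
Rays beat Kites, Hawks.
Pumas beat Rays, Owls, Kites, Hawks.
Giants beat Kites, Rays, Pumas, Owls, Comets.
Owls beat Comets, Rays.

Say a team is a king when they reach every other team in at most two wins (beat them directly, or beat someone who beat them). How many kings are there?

3

Rays cannot reach Pumas, Comets, Novas in two steps.
Pumas cannot reach Novas in two steps.
Owls cannot reach Giants in two steps.
Comets reaches everyone (king).
Giants reaches everyone (king).
Novas reaches everyone (king).
Hawks cannot reach Novas in two steps.
Kites cannot reach Pumas, Giants, Novas, Hawks in two steps.
Kings: Comets, Giants, Novas — 3.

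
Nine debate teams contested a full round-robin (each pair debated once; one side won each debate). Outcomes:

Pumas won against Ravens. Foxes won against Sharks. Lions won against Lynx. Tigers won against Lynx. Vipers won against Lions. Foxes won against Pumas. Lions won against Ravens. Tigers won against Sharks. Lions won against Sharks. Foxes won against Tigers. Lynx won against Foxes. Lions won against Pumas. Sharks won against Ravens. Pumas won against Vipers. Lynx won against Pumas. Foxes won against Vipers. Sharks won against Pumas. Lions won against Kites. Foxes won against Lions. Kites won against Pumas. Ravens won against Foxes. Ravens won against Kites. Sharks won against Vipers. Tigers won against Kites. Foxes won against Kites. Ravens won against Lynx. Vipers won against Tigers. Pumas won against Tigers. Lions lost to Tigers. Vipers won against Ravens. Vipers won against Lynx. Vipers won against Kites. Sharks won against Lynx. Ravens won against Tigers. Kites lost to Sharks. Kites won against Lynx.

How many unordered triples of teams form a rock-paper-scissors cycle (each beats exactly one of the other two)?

Win totals: Ravens 4, Sharks 5, Lions 5, Tigers 4, Pumas 3, Kites 2, Foxes 6, Lynx 2, Vipers 5.
A team with w wins dominates both others in C(w,2) triples; summing gives 6 + 10 + 10 + 6 + 3 + 1 + 15 + 1 + 10 = 62 transitive triples.
Total triples C(9,3) = 84, so cyclic triples = 84 − 62 = 22.

22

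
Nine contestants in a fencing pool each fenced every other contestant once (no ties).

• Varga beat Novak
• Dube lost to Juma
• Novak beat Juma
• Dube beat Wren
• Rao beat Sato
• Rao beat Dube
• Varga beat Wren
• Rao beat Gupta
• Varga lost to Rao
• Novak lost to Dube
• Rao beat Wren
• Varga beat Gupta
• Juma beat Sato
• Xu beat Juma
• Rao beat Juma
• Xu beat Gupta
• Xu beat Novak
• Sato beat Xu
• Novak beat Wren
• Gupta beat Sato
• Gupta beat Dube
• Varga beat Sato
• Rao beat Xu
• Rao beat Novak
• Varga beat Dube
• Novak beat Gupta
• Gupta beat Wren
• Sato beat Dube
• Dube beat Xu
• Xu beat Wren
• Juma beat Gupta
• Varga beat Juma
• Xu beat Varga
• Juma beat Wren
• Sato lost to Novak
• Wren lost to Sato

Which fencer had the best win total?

Rao

Win totals: Varga 6, Rao 8, Xu 5, Gupta 3, Juma 4, Wren 0, Novak 4, Dube 3, Sato 3.
Rao leads with 8 wins (next highest: 6).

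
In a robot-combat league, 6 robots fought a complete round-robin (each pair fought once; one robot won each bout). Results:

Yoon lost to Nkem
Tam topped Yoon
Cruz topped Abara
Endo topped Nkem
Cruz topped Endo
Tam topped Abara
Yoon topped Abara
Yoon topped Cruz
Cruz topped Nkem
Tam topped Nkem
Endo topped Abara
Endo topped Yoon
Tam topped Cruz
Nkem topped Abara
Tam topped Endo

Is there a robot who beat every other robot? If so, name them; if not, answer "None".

Tam

Tam has 5 wins out of 5 opponents — a perfect record.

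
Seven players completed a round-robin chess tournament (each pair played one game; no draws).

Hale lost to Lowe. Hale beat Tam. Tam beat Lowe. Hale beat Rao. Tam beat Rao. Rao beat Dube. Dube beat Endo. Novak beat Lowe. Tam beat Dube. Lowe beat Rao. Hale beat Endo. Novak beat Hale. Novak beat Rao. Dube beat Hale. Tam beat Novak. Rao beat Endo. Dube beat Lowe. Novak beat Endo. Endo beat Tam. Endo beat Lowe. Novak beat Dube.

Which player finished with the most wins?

Novak

Win totals: Endo 2, Rao 2, Tam 4, Lowe 2, Hale 3, Dube 3, Novak 5.
Novak leads with 5 wins (next highest: 4).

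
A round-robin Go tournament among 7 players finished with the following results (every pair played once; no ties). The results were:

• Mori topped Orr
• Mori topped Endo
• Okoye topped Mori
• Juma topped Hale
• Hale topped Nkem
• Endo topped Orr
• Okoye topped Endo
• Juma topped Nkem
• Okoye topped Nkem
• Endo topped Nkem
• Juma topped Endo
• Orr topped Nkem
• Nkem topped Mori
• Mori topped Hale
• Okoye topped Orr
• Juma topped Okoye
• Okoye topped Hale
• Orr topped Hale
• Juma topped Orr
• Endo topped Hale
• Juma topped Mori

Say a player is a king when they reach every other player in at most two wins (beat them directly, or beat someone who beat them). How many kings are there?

1

Nkem cannot reach Juma, Okoye in two steps.
Mori cannot reach Juma, Okoye in two steps.
Orr cannot reach Endo, Juma, Okoye in two steps.
Hale cannot reach Orr, Endo, Juma, Okoye in two steps.
Endo cannot reach Juma, Okoye in two steps.
Juma reaches everyone (king).
Okoye cannot reach Juma in two steps.
Kings: Juma — 1.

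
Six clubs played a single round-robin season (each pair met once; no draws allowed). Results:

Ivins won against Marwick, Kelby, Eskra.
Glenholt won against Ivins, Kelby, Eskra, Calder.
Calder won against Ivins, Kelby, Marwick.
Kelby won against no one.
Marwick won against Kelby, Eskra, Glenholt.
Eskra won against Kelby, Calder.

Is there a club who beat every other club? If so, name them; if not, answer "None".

None

Highest win total is Glenholt with 4 (out of 5 possible).
Glenholt lost to Marwick, so no club went undefeated.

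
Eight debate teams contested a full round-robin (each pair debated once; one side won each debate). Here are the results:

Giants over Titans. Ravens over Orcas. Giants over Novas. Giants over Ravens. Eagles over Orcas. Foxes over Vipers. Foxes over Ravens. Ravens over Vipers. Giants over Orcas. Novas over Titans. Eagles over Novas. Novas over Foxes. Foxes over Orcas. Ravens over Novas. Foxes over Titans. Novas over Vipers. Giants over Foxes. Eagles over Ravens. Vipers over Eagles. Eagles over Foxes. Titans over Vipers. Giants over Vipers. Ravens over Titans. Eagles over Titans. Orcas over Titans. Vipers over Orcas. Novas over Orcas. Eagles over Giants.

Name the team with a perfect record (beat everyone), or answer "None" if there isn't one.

None

Highest win total is Giants with 6 (out of 7 possible).
Giants lost to Eagles, so no team went undefeated.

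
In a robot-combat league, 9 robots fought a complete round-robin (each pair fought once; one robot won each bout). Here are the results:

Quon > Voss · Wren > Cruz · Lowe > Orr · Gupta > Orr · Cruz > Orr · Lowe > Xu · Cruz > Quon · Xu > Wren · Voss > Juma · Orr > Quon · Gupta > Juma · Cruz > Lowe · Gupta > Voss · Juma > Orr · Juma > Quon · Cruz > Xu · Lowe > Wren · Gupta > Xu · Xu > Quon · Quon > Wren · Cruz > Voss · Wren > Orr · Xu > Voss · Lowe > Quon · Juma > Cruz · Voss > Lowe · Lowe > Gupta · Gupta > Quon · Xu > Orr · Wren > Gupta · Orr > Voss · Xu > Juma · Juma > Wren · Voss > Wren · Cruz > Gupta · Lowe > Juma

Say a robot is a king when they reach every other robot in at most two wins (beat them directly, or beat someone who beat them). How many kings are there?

Orr cannot reach Cruz, Xu, Gupta in two steps.
Cruz reaches everyone (king).
Voss reaches everyone (king).
Xu reaches everyone (king).
Quon cannot reach Xu in two steps.
Wren reaches everyone (king).
Gupta reaches everyone (king).
Lowe reaches everyone (king).
Juma reaches everyone (king).
Kings: Cruz, Voss, Xu, Wren, Gupta, Lowe, Juma — 7.

7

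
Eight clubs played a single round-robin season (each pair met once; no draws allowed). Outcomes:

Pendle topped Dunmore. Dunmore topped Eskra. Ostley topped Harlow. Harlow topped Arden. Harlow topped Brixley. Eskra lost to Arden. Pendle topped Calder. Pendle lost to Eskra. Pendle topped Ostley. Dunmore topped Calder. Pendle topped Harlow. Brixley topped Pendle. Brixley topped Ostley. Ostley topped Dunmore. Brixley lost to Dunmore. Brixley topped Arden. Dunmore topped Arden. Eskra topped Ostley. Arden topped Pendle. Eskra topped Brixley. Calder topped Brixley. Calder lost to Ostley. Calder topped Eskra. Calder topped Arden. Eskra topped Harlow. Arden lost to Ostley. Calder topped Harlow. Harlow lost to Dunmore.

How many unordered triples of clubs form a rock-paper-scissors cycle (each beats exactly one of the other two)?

17

Win totals: Dunmore 5, Brixley 3, Pendle 4, Eskra 4, Arden 2, Calder 4, Harlow 2, Ostley 4.
A club with w wins dominates both others in C(w,2) triples; summing gives 10 + 3 + 6 + 6 + 1 + 6 + 1 + 6 = 39 transitive triples.
Total triples C(8,3) = 56, so cyclic triples = 56 − 39 = 17.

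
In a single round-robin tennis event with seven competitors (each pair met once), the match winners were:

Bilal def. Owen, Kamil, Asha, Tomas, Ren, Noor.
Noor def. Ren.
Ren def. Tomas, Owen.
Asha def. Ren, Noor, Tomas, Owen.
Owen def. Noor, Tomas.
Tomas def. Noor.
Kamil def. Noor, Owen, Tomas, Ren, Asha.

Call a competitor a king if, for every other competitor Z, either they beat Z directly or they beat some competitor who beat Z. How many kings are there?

Noor cannot reach Kamil, Asha, Bilal in two steps.
Owen cannot reach Kamil, Asha, Bilal in two steps.
Kamil cannot reach Bilal in two steps.
Ren cannot reach Kamil, Asha, Bilal in two steps.
Tomas cannot reach Owen, Kamil, Asha, Bilal in two steps.
Asha cannot reach Kamil, Bilal in two steps.
Bilal reaches everyone (king).
Kings: Bilal — 1.

1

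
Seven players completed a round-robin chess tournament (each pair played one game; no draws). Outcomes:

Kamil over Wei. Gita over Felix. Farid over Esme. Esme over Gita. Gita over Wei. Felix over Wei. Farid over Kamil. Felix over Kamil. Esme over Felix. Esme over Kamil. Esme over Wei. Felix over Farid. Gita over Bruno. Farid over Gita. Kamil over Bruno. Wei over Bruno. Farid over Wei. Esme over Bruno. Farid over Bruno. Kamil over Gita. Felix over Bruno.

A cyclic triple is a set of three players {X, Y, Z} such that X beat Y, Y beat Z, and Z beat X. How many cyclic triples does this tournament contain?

3

Win totals: Gita 3, Wei 1, Kamil 3, Felix 4, Bruno 0, Esme 5, Farid 5.
A player with w wins dominates both others in C(w,2) triples; summing gives 3 + 0 + 3 + 6 + 0 + 10 + 10 = 32 transitive triples.
Total triples C(7,3) = 35, so cyclic triples = 35 − 32 = 3.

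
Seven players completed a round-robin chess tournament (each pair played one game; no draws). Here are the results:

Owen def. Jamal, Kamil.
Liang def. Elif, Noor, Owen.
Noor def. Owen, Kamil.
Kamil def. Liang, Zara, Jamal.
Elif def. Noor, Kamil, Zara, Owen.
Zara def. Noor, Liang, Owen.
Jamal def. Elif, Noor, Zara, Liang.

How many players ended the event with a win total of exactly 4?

2

Win totals: Kamil 3, Liang 3, Owen 2, Noor 2, Zara 3, Jamal 4, Elif 4.
Exactly 4: Jamal, Elif — 2 players.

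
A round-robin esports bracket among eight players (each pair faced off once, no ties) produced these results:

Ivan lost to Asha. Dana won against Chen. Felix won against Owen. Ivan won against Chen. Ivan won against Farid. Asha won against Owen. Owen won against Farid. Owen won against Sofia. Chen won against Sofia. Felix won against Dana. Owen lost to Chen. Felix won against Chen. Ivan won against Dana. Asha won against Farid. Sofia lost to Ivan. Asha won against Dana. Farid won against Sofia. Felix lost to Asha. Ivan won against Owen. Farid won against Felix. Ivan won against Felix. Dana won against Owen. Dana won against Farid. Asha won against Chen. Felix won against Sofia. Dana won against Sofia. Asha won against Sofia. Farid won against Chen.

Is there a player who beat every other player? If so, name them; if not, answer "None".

Asha

Asha has 7 wins out of 7 opponents — a perfect record.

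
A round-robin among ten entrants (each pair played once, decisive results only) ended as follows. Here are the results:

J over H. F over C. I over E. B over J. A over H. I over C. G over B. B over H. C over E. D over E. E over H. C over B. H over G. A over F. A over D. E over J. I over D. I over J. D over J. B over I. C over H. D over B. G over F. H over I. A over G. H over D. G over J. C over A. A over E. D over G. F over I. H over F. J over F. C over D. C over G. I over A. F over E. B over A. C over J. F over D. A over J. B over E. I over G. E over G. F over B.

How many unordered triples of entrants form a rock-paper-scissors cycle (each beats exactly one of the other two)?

Win totals: A 6, B 5, C 7, D 4, E 3, F 5, G 3, H 4, I 6, J 2.
An entrant with w wins dominates both others in C(w,2) triples; summing gives 15 + 10 + 21 + 6 + 3 + 10 + 3 + 6 + 15 + 1 = 90 transitive triples.
Total triples C(10,3) = 120, so cyclic triples = 120 − 90 = 30.

30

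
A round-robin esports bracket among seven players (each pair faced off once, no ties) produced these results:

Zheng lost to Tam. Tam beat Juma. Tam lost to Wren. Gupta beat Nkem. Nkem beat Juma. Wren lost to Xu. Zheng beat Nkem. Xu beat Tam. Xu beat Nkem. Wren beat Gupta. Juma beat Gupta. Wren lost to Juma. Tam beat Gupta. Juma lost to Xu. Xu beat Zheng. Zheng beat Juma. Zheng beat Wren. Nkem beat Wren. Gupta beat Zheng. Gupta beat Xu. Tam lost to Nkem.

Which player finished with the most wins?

Xu

Win totals: Xu 5, Tam 3, Juma 2, Wren 2, Gupta 3, Zheng 3, Nkem 3.
Xu leads with 5 wins (next highest: 3).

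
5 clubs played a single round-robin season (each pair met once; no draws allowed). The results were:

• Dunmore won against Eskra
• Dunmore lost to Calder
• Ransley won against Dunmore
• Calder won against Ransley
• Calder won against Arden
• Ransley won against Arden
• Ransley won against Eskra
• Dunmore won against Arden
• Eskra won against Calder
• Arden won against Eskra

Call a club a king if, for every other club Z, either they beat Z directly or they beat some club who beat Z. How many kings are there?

3

Dunmore cannot reach Ransley in two steps.
Ransley reaches everyone (king).
Eskra reaches everyone (king).
Arden cannot reach Dunmore, Ransley in two steps.
Calder reaches everyone (king).
Kings: Ransley, Eskra, Calder — 3.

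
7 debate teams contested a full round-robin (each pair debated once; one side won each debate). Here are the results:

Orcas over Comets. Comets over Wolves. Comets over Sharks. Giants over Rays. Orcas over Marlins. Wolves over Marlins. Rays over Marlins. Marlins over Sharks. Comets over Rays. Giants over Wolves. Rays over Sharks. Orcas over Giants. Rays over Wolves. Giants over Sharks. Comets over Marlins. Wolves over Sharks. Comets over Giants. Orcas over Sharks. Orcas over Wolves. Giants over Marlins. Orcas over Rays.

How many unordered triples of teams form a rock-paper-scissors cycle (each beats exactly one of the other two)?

Win totals: Sharks 0, Comets 5, Orcas 6, Wolves 2, Rays 3, Giants 4, Marlins 1.
A team with w wins dominates both others in C(w,2) triples; summing gives 0 + 10 + 15 + 1 + 3 + 6 + 0 = 35 transitive triples.
Total triples C(7,3) = 35, so cyclic triples = 35 − 35 = 0.

0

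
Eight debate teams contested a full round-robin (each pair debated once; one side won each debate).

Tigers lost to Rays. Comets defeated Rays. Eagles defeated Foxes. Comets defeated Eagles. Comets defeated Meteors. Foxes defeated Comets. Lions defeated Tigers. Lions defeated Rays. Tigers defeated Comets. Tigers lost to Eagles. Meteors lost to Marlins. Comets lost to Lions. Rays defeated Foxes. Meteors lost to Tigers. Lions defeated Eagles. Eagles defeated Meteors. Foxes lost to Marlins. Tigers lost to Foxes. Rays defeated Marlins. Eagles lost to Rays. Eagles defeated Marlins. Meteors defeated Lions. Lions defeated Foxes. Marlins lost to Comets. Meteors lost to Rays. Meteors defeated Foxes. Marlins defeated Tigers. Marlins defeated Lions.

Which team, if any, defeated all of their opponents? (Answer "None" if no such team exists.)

None

Highest win total is Rays with 5 (out of 7 possible).
Rays lost to Comets, Lions, so no team went undefeated.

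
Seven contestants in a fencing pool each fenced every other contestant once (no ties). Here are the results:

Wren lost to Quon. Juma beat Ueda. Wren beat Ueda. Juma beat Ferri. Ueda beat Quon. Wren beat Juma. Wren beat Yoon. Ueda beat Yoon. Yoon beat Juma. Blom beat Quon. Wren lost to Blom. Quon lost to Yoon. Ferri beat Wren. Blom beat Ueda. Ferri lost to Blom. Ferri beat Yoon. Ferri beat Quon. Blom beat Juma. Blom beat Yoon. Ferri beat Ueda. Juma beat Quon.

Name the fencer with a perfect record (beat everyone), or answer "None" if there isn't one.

Blom has 6 wins out of 6 opponents — a perfect record.

Blom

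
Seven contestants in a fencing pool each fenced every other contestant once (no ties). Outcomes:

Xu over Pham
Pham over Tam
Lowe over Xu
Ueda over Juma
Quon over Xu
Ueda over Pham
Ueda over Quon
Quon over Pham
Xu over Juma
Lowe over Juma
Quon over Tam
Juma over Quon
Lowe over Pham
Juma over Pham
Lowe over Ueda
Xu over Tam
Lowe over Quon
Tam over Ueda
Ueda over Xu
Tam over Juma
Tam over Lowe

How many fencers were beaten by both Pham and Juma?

0

Pham beat: Tam.
Juma beat: Quon, Pham.
No one was beaten by both.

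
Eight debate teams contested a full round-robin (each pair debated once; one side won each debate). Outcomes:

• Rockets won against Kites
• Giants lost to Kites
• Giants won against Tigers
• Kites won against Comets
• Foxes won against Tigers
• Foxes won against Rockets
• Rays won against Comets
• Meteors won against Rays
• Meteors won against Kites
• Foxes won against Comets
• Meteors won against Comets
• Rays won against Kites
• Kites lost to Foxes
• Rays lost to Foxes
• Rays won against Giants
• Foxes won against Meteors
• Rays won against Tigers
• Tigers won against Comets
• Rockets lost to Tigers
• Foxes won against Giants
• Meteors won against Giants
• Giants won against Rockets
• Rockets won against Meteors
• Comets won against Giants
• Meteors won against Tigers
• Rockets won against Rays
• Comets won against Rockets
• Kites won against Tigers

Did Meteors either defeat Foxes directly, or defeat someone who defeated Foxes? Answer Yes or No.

Meteors did not beat Foxes directly.
Meteors beat Giants, Comets, Kites, Tigers, Rays, but each of them lost to Foxes. No two-step path.

No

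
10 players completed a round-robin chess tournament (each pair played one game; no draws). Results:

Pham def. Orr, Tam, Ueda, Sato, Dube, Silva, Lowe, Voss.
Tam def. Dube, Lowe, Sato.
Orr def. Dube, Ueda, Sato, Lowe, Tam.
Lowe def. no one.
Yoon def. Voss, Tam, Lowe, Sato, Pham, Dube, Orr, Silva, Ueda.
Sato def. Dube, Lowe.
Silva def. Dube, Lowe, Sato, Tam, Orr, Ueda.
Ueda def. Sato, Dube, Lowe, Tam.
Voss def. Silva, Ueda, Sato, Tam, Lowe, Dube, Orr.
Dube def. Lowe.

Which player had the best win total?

Win totals: Dube 1, Ueda 4, Silva 6, Yoon 9, Sato 2, Tam 3, Orr 5, Pham 8, Lowe 0, Voss 7.
Yoon leads with 9 wins (next highest: 8).

Yoon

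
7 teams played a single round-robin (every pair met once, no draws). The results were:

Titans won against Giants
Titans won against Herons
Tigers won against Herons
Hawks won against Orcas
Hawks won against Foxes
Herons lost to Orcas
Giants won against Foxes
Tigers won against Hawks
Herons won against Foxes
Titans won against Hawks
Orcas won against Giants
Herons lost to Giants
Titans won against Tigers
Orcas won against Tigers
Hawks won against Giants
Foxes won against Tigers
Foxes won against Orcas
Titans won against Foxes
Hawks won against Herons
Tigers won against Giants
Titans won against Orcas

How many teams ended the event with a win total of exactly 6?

Win totals: Giants 2, Titans 6, Hawks 4, Tigers 3, Foxes 2, Herons 1, Orcas 3.
Exactly 6: Titans — 1 team.

1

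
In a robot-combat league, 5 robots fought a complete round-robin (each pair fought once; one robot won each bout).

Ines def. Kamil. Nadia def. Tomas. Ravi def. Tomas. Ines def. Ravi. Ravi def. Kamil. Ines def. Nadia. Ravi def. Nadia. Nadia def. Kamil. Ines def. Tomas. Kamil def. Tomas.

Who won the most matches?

Win totals: Ravi 3, Kamil 1, Nadia 2, Tomas 0, Ines 4.
Ines leads with 4 wins (next highest: 3).

Ines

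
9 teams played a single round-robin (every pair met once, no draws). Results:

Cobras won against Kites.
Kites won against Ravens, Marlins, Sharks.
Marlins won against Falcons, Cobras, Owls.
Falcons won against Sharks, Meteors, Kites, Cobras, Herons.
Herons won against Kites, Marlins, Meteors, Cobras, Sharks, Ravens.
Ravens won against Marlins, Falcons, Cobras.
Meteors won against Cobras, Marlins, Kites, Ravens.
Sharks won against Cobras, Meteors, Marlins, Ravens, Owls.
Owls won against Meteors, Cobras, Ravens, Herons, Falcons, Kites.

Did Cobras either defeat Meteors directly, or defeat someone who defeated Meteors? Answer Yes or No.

Cobras did not beat Meteors directly.
Cobras beat Kites, but each of them lost to Meteors. No two-step path.

No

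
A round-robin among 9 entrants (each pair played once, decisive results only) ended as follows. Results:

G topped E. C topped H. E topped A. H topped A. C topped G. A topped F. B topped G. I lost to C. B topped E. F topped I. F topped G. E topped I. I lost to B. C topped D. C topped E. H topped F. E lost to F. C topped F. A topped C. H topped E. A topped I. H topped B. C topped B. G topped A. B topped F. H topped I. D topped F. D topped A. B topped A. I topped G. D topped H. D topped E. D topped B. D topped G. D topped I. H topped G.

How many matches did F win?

F's results: beat E, G, I; lost to A, B, C, D, H.
That is 3 wins.

3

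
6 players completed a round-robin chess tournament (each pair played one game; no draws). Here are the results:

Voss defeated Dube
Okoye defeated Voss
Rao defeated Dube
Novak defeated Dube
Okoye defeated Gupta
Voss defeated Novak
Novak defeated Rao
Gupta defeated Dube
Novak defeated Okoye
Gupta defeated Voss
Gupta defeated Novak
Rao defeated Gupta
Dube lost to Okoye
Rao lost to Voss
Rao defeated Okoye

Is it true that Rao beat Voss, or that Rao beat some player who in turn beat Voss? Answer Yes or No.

Rao did not beat Voss directly.
Rao beat Gupta, Okoye, Dube. Of those, Gupta beat Voss.

Yes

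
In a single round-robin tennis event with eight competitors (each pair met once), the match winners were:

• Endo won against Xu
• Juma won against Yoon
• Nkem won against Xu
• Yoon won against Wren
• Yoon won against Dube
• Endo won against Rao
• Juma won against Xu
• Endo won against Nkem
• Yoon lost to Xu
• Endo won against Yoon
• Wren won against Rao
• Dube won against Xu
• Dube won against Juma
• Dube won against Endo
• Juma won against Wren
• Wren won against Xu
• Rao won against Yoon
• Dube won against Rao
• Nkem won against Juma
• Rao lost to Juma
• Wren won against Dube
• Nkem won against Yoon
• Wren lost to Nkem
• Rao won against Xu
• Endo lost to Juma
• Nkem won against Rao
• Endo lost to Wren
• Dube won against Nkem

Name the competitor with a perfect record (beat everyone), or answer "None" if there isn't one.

None

Highest win total is Nkem with 5 (out of 7 possible).
Nkem lost to Dube, Endo, so no competitor went undefeated.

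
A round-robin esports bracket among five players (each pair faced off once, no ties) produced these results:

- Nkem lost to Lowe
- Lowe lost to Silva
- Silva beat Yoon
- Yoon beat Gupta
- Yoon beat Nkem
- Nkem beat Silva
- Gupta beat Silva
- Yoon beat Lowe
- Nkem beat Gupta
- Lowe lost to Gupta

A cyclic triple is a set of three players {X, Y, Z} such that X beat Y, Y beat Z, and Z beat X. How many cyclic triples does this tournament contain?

4

Of the C(5,3) = 10 triples, the cyclic ones are: {Silva, Yoon, Nkem}; {Silva, Yoon, Gupta}; {Silva, Nkem, Lowe}; {Nkem, Gupta, Lowe}.
That is 4.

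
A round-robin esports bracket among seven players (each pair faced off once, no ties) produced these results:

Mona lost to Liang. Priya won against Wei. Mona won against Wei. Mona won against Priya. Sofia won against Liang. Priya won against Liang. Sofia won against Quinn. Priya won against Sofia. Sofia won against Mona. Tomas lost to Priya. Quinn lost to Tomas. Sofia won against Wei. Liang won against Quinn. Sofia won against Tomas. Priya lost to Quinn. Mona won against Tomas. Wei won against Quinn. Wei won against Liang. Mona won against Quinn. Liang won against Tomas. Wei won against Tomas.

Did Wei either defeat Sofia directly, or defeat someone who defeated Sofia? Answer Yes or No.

Wei did not beat Sofia directly.
Wei beat Liang, Tomas, Quinn, but each of them lost to Sofia. No two-step path.

No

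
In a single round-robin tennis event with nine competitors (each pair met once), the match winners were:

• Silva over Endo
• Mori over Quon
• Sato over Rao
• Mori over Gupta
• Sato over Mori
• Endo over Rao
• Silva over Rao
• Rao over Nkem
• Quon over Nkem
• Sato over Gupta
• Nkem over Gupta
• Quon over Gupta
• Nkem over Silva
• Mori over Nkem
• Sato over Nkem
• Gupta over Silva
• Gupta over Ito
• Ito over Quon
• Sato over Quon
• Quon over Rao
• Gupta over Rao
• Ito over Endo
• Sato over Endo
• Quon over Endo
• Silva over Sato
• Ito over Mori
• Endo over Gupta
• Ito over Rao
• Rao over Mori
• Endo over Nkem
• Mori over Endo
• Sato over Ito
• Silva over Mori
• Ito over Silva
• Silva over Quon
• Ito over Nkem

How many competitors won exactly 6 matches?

1

Win totals: Endo 3, Silva 5, Quon 4, Ito 6, Mori 4, Sato 7, Rao 2, Nkem 2, Gupta 3.
Exactly 6: Ito — 1 competitor.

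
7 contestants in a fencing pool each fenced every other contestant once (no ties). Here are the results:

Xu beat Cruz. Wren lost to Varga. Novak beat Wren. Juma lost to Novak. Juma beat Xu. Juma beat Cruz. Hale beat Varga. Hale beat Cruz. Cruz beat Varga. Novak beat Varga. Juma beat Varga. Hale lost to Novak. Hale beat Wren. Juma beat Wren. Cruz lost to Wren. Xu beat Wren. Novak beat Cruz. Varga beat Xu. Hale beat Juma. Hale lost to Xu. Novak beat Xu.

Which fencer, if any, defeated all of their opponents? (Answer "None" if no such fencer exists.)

Novak has 6 wins out of 6 opponents — a perfect record.

Novak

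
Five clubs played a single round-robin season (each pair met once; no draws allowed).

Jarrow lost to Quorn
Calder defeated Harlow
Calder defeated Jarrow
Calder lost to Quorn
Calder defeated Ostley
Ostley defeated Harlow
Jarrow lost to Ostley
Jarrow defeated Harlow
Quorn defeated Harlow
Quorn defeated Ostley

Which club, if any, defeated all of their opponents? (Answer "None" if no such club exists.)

Quorn

Quorn has 4 wins out of 4 opponents — a perfect record.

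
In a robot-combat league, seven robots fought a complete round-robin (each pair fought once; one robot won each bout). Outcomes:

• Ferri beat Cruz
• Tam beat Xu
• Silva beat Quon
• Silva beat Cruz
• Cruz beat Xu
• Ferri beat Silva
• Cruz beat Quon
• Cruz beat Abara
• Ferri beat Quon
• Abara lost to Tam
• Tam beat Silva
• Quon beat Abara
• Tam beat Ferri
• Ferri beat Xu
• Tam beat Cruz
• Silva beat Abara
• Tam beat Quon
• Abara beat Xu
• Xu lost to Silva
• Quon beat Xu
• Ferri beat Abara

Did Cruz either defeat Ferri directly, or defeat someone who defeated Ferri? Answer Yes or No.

Cruz did not beat Ferri directly.
Cruz beat Abara, Quon, Xu, but each of them lost to Ferri. No two-step path.

No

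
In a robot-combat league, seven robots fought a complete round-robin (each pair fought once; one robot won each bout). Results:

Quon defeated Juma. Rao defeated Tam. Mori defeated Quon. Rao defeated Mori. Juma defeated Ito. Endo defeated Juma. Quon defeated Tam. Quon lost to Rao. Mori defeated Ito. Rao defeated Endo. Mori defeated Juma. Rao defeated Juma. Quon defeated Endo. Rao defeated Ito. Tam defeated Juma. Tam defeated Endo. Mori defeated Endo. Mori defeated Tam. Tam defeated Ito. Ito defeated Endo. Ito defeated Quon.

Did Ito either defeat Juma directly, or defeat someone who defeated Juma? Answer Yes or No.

Ito did not beat Juma directly.
Ito beat Quon, Endo. Of those, Quon beat Juma.

Yes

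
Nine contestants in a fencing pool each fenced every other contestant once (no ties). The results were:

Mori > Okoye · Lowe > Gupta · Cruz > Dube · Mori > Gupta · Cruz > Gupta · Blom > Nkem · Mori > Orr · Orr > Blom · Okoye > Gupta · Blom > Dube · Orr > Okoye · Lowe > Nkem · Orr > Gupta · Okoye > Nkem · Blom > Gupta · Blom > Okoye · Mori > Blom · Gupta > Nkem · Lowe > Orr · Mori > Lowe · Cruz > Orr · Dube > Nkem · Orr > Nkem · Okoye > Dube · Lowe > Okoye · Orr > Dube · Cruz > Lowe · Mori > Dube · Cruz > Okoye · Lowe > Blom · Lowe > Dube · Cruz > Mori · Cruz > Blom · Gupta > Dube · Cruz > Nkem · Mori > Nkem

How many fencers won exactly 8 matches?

1

Win totals: Orr 5, Mori 7, Dube 1, Lowe 6, Okoye 3, Cruz 8, Blom 4, Gupta 2, Nkem 0.
Exactly 8: Cruz — 1 fencer.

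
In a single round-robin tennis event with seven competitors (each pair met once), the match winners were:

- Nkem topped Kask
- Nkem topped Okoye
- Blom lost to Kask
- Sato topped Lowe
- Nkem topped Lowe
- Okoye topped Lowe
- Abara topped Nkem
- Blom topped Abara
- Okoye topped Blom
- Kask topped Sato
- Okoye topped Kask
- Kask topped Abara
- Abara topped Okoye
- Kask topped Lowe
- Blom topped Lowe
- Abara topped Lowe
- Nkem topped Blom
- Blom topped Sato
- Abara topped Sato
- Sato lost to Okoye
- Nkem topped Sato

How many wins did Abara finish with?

4

Abara's results: beat Nkem, Okoye, Sato, Lowe; lost to Kask, Blom.
That is 4 wins.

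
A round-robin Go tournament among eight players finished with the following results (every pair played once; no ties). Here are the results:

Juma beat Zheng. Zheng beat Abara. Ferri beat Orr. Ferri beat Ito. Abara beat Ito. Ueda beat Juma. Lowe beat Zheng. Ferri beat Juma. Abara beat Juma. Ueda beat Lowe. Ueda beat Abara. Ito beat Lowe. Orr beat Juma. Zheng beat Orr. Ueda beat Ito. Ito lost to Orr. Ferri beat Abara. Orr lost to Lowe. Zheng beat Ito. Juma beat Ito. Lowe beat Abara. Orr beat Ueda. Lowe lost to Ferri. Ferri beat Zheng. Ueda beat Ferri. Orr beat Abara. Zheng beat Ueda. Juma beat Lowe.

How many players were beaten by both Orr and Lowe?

Orr beat: Ueda, Ito, Juma, Abara.
Lowe beat: Zheng, Orr, Abara.
Both beat: Abara — 1.

1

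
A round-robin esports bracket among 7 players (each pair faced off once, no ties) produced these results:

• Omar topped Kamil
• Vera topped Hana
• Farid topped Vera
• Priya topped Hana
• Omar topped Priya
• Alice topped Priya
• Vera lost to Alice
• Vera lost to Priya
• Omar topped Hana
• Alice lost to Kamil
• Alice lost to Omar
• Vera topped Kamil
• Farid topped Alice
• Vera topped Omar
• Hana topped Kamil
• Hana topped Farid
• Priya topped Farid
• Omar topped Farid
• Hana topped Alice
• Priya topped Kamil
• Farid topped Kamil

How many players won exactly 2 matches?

1

Win totals: Alice 2, Priya 4, Omar 5, Vera 3, Kamil 1, Hana 3, Farid 3.
Exactly 2: Alice — 1 player.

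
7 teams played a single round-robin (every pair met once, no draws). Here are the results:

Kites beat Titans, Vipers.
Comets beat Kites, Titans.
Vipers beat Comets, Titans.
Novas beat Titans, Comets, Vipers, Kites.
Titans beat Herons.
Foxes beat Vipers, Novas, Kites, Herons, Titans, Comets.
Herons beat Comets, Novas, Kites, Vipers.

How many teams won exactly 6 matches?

1

Win totals: Foxes 6, Herons 4, Novas 4, Kites 2, Vipers 2, Comets 2, Titans 1.
Exactly 6: Foxes — 1 team.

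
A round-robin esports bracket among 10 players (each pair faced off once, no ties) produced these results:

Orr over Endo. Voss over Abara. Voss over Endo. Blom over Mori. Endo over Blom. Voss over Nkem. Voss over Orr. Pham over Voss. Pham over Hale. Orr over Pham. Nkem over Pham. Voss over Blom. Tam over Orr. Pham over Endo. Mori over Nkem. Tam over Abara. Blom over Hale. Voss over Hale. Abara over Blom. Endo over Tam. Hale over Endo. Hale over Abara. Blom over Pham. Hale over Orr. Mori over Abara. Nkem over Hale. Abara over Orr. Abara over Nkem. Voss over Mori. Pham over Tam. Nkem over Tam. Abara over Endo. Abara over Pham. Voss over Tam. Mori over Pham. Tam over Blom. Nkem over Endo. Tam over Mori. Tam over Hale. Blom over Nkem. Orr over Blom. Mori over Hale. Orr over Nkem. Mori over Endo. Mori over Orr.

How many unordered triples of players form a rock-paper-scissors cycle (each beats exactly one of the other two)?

29

Win totals: Abara 5, Orr 4, Voss 8, Hale 3, Endo 2, Pham 4, Nkem 4, Mori 6, Blom 4, Tam 5.
A player with w wins dominates both others in C(w,2) triples; summing gives 10 + 6 + 28 + 3 + 1 + 6 + 6 + 15 + 6 + 10 = 91 transitive triples.
Total triples C(10,3) = 120, so cyclic triples = 120 − 91 = 29.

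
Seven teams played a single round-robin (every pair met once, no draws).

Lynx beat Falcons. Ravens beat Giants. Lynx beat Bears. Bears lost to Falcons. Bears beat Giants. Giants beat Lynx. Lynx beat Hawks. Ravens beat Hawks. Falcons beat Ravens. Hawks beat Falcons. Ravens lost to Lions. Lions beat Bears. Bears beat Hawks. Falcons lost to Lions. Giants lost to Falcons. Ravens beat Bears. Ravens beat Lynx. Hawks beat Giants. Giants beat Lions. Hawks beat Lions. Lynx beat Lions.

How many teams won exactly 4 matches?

Win totals: Lynx 4, Hawks 3, Giants 2, Ravens 4, Falcons 3, Lions 3, Bears 2.
Exactly 4: Lynx, Ravens — 2 teams.

2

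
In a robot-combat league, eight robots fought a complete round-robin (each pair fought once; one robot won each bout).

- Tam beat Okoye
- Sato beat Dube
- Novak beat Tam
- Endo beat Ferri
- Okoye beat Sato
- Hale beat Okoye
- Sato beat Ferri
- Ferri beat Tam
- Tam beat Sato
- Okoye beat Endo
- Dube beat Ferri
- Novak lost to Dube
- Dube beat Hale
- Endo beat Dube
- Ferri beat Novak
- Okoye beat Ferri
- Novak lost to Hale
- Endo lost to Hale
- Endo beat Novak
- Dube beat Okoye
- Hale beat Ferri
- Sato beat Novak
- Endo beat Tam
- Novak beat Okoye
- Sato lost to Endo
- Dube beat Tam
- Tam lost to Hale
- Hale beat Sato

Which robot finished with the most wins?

Hale

Win totals: Endo 5, Tam 2, Dube 5, Okoye 3, Ferri 2, Novak 2, Sato 3, Hale 6.
Hale leads with 6 wins (next highest: 5).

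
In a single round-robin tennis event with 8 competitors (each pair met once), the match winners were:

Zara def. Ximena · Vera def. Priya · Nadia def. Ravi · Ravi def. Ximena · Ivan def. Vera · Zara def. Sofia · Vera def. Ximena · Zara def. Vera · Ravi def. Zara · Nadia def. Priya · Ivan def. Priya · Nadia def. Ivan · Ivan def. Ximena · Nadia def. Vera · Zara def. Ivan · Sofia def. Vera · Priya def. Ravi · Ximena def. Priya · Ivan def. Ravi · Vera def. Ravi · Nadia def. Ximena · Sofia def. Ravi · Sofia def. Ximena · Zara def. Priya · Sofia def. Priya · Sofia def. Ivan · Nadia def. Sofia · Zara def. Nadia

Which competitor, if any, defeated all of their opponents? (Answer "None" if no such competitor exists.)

None

Highest win total is Zara with 6 (out of 7 possible).
Zara lost to Ravi, so no competitor went undefeated.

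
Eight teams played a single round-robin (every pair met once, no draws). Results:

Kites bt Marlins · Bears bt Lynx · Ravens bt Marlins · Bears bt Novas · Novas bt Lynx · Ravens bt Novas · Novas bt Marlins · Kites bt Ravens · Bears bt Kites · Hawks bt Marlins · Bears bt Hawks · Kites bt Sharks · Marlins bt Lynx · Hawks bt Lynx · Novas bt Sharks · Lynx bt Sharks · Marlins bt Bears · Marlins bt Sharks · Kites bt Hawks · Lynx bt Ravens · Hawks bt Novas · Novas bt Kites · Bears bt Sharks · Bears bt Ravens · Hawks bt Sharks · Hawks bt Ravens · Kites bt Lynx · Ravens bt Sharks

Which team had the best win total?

Bears

Win totals: Lynx 2, Bears 6, Novas 4, Hawks 5, Ravens 3, Sharks 0, Kites 5, Marlins 3.
Bears leads with 6 wins (next highest: 5).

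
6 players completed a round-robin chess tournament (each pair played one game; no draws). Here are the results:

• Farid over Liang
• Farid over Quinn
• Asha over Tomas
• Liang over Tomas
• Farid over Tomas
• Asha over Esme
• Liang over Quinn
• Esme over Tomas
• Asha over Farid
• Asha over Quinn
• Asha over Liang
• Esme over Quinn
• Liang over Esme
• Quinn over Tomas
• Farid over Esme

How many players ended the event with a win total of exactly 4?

1

Win totals: Liang 3, Esme 2, Asha 5, Tomas 0, Quinn 1, Farid 4.
Exactly 4: Farid — 1 player.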